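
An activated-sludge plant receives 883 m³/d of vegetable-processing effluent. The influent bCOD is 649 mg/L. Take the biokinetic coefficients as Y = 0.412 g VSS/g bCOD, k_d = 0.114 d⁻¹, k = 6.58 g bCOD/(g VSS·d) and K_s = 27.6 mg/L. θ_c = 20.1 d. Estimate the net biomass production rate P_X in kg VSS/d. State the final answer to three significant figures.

P_X ≈ 71.5 kg VSS/d

For a completely mixed reactor with recycle the Lawrence–McCarty relation gives S = K_s·(1 + k_d·θ_c) / [θ_c·(Y·k − k_d) − 1] = 27.6 × (1 + 0.114 × 20.1) / [20.1 × (0.412 × 6.58 − 0.114) − 1] = 90.84 / 51.20 = 1.774 mg/L.
Correct the yield for decay: Y_obs = Y/(1 + k_d θ_c) = 0.412 / (1 + 0.114 × 20.1) = 0.412 / 3.291 = 0.1252.
Mass of bCOD removed per day: Q(S₀ − S) = 883 × 647.2 g/m³ = 571.5 kg/d.
So the net sludge growth is P_X = 0.1252 × 571.5 = 71.54 kg VSS/d.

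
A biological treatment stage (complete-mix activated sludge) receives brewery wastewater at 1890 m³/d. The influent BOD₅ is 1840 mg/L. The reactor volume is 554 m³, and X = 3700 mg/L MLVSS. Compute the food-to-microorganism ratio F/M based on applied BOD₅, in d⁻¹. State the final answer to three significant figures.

F/M ≈ 1.70 d⁻¹

F/M = Q·S₀ / (V·X) = 1890 × 1840 / (554.0 × 3700) = 1.697 g BOD₅·(g VSS·d)⁻¹.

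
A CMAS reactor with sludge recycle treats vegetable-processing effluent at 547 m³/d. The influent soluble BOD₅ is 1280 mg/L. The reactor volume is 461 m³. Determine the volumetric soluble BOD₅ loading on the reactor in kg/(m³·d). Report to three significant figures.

L_v = Q S₀ / V = 547 × 1280 × 10⁻³ / 461.0 = 1.519 kg/(m³·d).

L_v ≈ 1.52 kg soluble BOD₅/(m³·d)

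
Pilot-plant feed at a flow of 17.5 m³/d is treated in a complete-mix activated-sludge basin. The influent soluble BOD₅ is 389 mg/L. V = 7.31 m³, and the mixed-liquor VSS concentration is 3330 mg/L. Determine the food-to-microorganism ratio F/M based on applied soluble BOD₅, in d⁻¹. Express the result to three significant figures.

F/M = Q·S₀ / (V·X) = 17.5 × 389 / (7.310 × 3330) = 0.2797 g soluble BOD₅·(g VSS·d)⁻¹.

F/M ≈ 0.280 d⁻¹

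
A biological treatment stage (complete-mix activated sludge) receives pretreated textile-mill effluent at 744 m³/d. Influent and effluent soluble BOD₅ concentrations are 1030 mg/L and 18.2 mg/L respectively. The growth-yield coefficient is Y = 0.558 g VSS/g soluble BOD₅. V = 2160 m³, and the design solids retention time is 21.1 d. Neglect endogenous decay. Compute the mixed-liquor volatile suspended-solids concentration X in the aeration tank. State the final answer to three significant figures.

X = Y·Q·ΔS·θ_c / V = 0.558 × 744 × (1030 − 18.2) × 21.1 / 2160 = 4103 mg/L.

X ≈ 4100 mg/L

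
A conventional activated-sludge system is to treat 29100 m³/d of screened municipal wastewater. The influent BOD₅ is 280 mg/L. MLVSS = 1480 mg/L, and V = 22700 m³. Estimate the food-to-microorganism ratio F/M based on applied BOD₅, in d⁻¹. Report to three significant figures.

F/M = Q·S₀ / (V·X) = 29100 × 280 / (22700 × 1480) = 0.2425 g BOD₅·(g VSS·d)⁻¹.

F/M ≈ 0.243 d⁻¹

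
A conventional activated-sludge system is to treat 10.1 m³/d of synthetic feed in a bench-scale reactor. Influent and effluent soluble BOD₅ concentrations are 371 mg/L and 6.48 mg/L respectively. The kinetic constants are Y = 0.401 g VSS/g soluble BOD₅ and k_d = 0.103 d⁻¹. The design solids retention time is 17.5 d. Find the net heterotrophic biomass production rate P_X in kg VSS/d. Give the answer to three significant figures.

P_X ≈ 0.527 kg VSS/d

The observed yield is Y_obs = Y/(1 + k_d·θ_c) = 0.401 / (1 + 0.103 × 17.5) = 0.401 / 2.803 = 0.1431 g VSS per g soluble BOD₅ removed.
Q·(S₀ − S) = 10.1 × (371 − 6.48) × 10⁻³ = 3.682 kg/d removed.
So the net sludge growth is P_X = 0.1431 × 3.682 = 0.5268 kg VSS/d.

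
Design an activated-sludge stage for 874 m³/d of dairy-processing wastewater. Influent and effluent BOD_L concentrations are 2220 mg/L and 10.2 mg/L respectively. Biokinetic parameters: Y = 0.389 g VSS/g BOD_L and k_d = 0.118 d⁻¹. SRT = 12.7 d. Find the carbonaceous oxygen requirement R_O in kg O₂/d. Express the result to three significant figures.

R_O ≈ 1500 kg O₂/d

Correct the yield for decay: Y_obs = Y/(1 + k_d θ_c) = 0.389 / (1 + 0.118 × 12.7) = 0.389 / 2.499 = 0.1557.
Q·(S₀ − S) = 874 × (2220 − 10.2) × 10⁻³ = 1931 kg/d removed.
Biomass synthesised: P_X = Y_obs × 1931 = 300.7 kg VSS/d.
R_O = Q·ΔS − 1.42 P_X = 1931 − 427.0 = 1504 kg O₂/d.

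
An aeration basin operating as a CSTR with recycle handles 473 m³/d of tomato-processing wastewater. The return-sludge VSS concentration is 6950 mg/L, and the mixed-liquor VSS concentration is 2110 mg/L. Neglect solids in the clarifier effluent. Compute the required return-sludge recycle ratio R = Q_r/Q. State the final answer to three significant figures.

R = Q_r/Q = X/(X_r − X) = 2110 / (6950 − 2110) = 0.4360.

R ≈ 0.436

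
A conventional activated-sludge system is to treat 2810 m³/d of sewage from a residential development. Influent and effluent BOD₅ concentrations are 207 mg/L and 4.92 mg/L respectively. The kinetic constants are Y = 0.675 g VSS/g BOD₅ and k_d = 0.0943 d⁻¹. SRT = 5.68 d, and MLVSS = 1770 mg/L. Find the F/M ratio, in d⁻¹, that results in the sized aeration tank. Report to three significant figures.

Rearranging the biomass balance for a CMAS with decay, V = Y·Q·ΔS·θ_c / [X·(1+k_d θ_c)] = 0.675 × 2810 × (207 − 4.92) × 5.68 / [1770 × (1 + 0.0943 × 5.68)] = 2.18×10^6 / 2718 = 801.0 m³.
F/M = Q·S₀ / (V·X) = 2810 × 207 / (801.0 × 1770) = 0.4103 g BOD₅·(g VSS·d)⁻¹.

F/M ≈ 0.410 d⁻¹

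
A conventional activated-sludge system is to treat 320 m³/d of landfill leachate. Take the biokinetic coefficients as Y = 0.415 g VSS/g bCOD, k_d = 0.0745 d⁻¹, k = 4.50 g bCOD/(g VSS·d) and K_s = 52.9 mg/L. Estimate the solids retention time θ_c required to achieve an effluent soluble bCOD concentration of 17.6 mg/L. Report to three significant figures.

θ_c ≈ 2.55 d

From 1/θ_c = Y·k·S/(K_s + S) − k_d: Y·k·S/(K_s+S) = 0.415 × 4.50 × 17.6 / (52.9 + 17.6) = 0.4662 d⁻¹.
θ_c = 1/(μ − k_d) = 1/(0.4662 − 0.0745) = 1/0.3917 = 2.553 d.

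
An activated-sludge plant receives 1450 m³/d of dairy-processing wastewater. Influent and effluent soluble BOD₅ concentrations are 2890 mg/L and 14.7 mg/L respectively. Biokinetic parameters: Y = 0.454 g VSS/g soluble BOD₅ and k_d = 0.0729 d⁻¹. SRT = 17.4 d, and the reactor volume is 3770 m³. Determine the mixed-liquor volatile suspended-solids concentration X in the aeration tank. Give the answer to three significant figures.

X = Y·Q·ΔS·θ_c / [V·(1 + k_d θ_c)] = 0.454 × 1450 × (2890 − 14.7) × 17.4 / [3770 × (1 + 0.0729 × 17.4)] = 3851 mg/L.

X ≈ 3850 mg/L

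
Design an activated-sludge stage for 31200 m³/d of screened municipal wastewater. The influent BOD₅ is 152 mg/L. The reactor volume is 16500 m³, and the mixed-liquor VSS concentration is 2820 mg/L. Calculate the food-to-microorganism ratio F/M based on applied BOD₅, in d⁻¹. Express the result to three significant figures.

F/M ≈ 0.102 d⁻¹

F/M = Q·S₀ / (V·X) = 31200 × 152 / (16500 × 2820) = 0.1019 g BOD₅·(g VSS·d)⁻¹.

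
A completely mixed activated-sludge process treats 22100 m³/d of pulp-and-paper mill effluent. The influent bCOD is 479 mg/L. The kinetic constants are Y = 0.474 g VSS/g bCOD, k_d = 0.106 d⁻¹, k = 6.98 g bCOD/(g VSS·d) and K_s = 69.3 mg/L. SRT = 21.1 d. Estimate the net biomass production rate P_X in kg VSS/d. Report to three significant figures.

Effluent substrate depends only on kinetics and SRT: S = K_s(1 + k_d θ_c) / [θ_c(Yk − k_d) − 1] = 69.3 × (1 + 0.106 × 21.1) / [21.1 × (0.474 × 6.98 − 0.106) − 1] = 224.3 / 66.57 = 3.369 mg/L.
Observed yield with endogenous decay: Y_obs = Y / (1 + k_d·θ_c) = 0.474 / (1 + 0.106 × 21.1) = 0.474 / 3.237 = 0.1464 g VSS/g bCOD.
Substrate removed = Q·(S₀ − S) = 22100 m³/d × (479 − 3.37) g/m³ = 1.05×10^7 g/d = 10511 kg/d.
P_X = Y_obs · Q(S₀ − S) = 0.1464 × 10511 = 1539 kg VSS/d.

P_X ≈ 1540 kg VSS/d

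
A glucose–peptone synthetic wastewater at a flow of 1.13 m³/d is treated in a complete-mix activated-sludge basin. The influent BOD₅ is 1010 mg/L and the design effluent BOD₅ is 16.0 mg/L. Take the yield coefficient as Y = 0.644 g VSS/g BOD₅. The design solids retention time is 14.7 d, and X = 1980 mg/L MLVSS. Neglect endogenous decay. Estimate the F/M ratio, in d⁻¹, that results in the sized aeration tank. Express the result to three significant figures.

F/M ≈ 0.107 d⁻¹

With k_d = 0 the design equation reduces to V = Y Q (S₀−S) θ_c / X = 0.644 × 1.13 × (1010 − 16.0) × 14.7 / 1980 = 5.370 m³.
F/M = Q·S₀ / (V·X) = 1.13 × 1010 / (5.370 × 1980) = 0.1073 g BOD₅·(g VSS·d)⁻¹.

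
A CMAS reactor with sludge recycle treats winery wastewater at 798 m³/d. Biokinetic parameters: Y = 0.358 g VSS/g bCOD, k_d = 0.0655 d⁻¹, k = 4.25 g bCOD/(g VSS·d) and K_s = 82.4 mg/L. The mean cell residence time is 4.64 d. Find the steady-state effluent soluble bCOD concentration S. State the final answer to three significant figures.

From the Monod/SRT balance for a CMAS, S = K_s·(1+k_d θ_c)/[θ_c·(Y k − k_d) − 1] = 82.4 × (1 + 0.0655 × 4.64) / [4.64 × (0.358 × 4.25 − 0.0655) − 1] = 107.4 / 5.756 = 18.67 mg/L.

S ≈ 18.7 mg/L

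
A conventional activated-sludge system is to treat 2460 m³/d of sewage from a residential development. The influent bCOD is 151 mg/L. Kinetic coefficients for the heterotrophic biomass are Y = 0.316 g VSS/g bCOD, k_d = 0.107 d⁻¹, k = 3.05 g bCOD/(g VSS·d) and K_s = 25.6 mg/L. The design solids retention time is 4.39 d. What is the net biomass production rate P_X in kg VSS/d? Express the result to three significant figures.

P_X ≈ 72.7 kg VSS/d

From the Monod/SRT balance for a CMAS, S = K_s·(1+k_d θ_c)/[θ_c·(Y k − k_d) − 1] = 25.6 × (1 + 0.107 × 4.39) / [4.39 × (0.316 × 3.05 − 0.107) − 1] = 37.63 / 2.761 = 13.63 mg/L.
Y_obs = Y / (1 + k_d θ_c) = 0.316 / (1 + 0.107 × 4.39) = 0.316 / 1.470 = 0.2150.
ΔS = 151 − 13.6 = 137.4 mg/L, so the substrate removal rate is 2460 × 137.4/1000 = 338.0 kg bCOD/d.
P_X = Y_obs · Q(S₀ − S) = 0.2150 × 338.0 = 72.67 kg VSS/d.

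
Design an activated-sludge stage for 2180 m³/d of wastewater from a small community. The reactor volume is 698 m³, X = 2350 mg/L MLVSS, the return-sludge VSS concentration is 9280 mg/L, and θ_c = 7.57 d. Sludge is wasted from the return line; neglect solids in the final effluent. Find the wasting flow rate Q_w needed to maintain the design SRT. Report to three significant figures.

Q_w ≈ 23.3 m³/d

θ_c = V·X/(Q_w·X_r) when wasting from the recycle, so Q_w = V·X/(θ_c·X_r) = 698.0 × 2350 / (7.57 × 9280) = 23.35 m³/d.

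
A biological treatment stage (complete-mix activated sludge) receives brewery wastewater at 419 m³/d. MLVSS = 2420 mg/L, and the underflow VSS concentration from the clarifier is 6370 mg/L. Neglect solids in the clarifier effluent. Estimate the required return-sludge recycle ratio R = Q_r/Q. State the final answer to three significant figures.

Solids balance on the clarifier gives (1+R)X = R·X_r, so R = X/(X_r − X) = 2420 / (6370 − 2420) = 0.6127.

R ≈ 0.613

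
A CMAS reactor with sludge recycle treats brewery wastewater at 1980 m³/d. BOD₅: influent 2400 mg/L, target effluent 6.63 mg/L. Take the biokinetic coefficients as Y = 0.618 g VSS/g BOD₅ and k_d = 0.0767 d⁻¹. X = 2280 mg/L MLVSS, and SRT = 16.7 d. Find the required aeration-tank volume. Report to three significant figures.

V ≈ 9400 m³

Rearranging the biomass balance for a CMAS with decay, V = Y·Q·ΔS·θ_c / [X·(1+k_d θ_c)] = 0.618 × 1980 × (2400 − 6.63) × 16.7 / [2280 × (1 + 0.0767 × 16.7)] = 4.89×10^7 / 5200 = 9405 m³.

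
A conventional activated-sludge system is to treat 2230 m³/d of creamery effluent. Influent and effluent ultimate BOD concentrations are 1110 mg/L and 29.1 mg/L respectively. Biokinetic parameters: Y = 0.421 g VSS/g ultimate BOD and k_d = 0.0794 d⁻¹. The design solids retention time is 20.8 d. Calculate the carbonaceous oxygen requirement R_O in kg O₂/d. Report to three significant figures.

Correct the yield for decay: Y_obs = Y/(1 + k_d θ_c) = 0.421 / (1 + 0.0794 × 20.8) = 0.421 / 2.652 = 0.1588.
Q·(S₀ − S) = 2230 × (1110 − 29.1) × 10⁻³ = 2410 kg/d removed.
Net sludge production P_X = 0.1588 × 2410 = 382.7 kg VSS/d.
R_O = Q·ΔS − 1.42 P_X = 2410 − 543.5 = 1867 kg O₂/d.

R_O ≈ 1870 kg O₂/d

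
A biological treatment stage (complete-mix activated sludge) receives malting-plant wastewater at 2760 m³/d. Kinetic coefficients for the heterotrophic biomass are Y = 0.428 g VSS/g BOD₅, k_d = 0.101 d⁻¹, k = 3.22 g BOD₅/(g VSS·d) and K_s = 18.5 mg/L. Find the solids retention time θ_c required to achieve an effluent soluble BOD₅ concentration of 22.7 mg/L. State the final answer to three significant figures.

From 1/θ_c = Y·k·S/(K_s + S) − k_d: Y·k·S/(K_s+S) = 0.428 × 3.22 × 22.7 / (18.5 + 22.7) = 0.7593 d⁻¹.
Then 1/θ_c = μ − k_d = 0.7593 − 0.101 = 0.6583 d⁻¹, giving θ_c = 1.519 d.

θ_c ≈ 1.52 d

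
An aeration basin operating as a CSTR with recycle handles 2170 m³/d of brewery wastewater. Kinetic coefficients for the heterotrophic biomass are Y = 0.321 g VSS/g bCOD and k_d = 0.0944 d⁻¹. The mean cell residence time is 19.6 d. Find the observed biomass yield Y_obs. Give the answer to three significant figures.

Y_obs ≈ 0.113 g VSS/g bCOD

Observed yield with endogenous decay: Y_obs = Y / (1 + k_d·θ_c) = 0.321 / (1 + 0.0944 × 19.6) = 0.321 / 2.850 = 0.1126 g VSS/g bCOD.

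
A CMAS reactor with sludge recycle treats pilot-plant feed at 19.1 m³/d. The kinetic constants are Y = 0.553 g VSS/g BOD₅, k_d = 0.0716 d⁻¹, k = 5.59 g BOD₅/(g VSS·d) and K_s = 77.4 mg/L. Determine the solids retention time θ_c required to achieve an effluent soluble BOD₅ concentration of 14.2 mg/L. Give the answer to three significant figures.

θ_c ≈ 2.45 d

From 1/θ_c = Y·k·S/(K_s + S) − k_d: Y·k·S/(K_s+S) = 0.553 × 5.59 × 14.2 / (77.4 + 14.2) = 0.4792 d⁻¹.
Then 1/θ_c = μ − k_d = 0.4792 − 0.0716 = 0.4076 d⁻¹, giving θ_c = 2.453 d.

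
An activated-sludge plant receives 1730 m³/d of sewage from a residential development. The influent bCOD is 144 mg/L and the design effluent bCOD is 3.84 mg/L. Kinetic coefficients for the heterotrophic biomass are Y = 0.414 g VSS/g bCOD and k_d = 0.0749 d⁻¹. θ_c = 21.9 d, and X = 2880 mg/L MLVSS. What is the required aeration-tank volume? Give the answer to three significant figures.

V ≈ 289 m³

Steady-state biomass mass balance: V·X·(1 + k_d·θ_c) = Y·Q·(S₀ − S)·θ_c, so V = 0.414 × 1730 × (144 − 3.84) × 21.9 / [2880 × (1 + 0.0749 × 21.9)] = 2.2×10^6 / 7604 = 289.1 m³.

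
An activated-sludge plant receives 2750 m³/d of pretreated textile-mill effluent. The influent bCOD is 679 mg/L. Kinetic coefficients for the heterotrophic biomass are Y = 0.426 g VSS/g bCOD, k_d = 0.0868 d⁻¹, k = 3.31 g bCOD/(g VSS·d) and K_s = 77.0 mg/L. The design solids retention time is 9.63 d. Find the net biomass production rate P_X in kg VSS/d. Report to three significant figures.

P_X ≈ 426 kg VSS/d

For a completely mixed reactor with recycle the Lawrence–McCarty relation gives S = K_s·(1 + k_d·θ_c) / [θ_c·(Y·k − k_d) − 1] = 77.0 × (1 + 0.0868 × 9.63) / [9.63 × (0.426 × 3.31 − 0.0868) − 1] = 141.4 / 11.74 = 12.04 mg/L.
Observed yield with endogenous decay: Y_obs = Y / (1 + k_d·θ_c) = 0.426 / (1 + 0.0868 × 9.63) = 0.426 / 1.836 = 0.2320 g VSS/g bCOD.
ΔS = 679 − 12.0 = 667.0 mg/L, so the substrate removal rate is 2750 × 667.0/1000 = 1834 kg bCOD/d.
Net biomass production P_X = Y_obs × Q·(S₀ − S) = 0.2320 × 1834 = 425.6 kg VSS/d.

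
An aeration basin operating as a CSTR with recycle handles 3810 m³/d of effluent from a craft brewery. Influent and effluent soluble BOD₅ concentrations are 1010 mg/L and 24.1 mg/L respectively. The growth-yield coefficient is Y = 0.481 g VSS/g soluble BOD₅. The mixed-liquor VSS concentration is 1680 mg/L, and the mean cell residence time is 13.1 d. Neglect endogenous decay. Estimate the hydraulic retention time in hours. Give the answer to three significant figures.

τ ≈ 88.7 h

V·X = Y·Q·ΔS·θ_c gives V = 0.481 × 3810 × (1010 − 24.1) × 13.1 / 1680 = 14089 m³.
HRT = V/Q = 14089 m³ / 3810 m³·d⁻¹ = 3.698 d × 24 = 88.75 h.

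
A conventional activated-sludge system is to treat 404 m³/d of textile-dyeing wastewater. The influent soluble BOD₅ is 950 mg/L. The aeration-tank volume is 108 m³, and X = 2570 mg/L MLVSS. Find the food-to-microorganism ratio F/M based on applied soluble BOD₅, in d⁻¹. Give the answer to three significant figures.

F/M = Q·S₀ / (V·X) = 404 × 950 / (108.0 × 2570) = 1.383 g soluble BOD₅·(g VSS·d)⁻¹.

F/M ≈ 1.38 d⁻¹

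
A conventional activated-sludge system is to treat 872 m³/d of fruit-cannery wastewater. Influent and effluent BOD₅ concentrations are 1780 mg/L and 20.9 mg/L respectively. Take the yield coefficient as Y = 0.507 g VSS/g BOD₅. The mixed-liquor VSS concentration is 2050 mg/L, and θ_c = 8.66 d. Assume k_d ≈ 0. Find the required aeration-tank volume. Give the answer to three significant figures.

V ≈ 3290 m³

Biomass mass balance (decay neglected): V·X = Y·Q·(S₀ − S)·θ_c, so V = 0.507 × 872 × (1780 − 20.9) × 8.66 / 2050 = 3285 m³.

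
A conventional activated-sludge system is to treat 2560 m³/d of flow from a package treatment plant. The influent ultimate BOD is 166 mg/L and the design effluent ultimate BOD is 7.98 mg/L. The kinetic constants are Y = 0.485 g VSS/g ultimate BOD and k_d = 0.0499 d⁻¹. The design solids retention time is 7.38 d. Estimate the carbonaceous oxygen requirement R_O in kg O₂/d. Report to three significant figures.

Y_obs = Y / (1 + k_d θ_c) = 0.485 / (1 + 0.0499 × 7.38) = 0.485 / 1.368 = 0.3545.
Substrate removed = Q·(S₀ − S) = 2560 m³/d × (166 − 7.98) g/m³ = 4.05×10^5 g/d = 404.5 kg/d.
Net sludge production P_X = 0.3545 × 404.5 = 143.4 kg VSS/d.
R_O = Q·ΔS − 1.42 P_X = 404.5 − 203.6 = 200.9 kg O₂/d.

R_O ≈ 201 kg O₂/d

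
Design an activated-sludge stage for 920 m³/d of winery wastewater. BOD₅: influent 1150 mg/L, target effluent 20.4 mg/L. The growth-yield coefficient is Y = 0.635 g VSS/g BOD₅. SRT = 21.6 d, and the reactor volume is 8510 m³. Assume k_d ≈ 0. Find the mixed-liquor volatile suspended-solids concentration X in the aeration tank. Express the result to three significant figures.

X ≈ 1670 mg/L

Without decay, X = Y Q (S₀−S) θ_c / V = 0.635 × 920 × (1150 − 20.4) × 21.6 / 8510 = 1675 mg/L.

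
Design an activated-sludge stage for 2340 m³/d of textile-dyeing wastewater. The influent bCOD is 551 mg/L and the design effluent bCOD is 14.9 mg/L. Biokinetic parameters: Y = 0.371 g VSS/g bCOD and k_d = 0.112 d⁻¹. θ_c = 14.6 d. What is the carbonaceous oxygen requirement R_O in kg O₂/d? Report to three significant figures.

The observed yield is Y_obs = Y/(1 + k_d·θ_c) = 0.371 / (1 + 0.112 × 14.6) = 0.371 / 2.635 = 0.1408 g VSS per g bCOD removed.
ΔS = 551 − 14.9 = 536.1 mg/L, so the substrate removal rate is 2340 × 536.1/1000 = 1254 kg bCOD/d.
Net sludge production P_X = 0.1408 × 1254 = 176.6 kg VSS/d.
R_O = Q·ΔS − 1.42 P_X = 1254 − 250.8 = 1004 kg O₂/d.

R_O ≈ 1000 kg O₂/d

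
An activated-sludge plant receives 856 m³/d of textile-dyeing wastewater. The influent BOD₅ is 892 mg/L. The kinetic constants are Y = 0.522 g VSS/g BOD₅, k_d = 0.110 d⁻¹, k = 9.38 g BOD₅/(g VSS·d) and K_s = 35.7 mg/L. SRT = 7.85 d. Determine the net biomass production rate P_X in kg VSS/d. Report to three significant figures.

P_X ≈ 213 kg VSS/d

From the Monod/SRT balance for a CMAS, S = K_s·(1+k_d θ_c)/[θ_c·(Y k − k_d) − 1] = 35.7 × (1 + 0.110 × 7.85) / [7.85 × (0.522 × 9.38 − 0.110) − 1] = 66.53 / 36.57 = 1.819 mg/L.
Correct the yield for decay: Y_obs = Y/(1 + k_d θ_c) = 0.522 / (1 + 0.110 × 7.85) = 0.522 / 1.863 = 0.2801.
Substrate removed = Q·(S₀ − S) = 856 m³/d × (892 − 1.82) g/m³ = 7.62×10^5 g/d = 762.0 kg/d.
Biomass produced: P_X = Y_obs·Q·ΔS = 0.2801 × 762.0 ≈ 213.4 kg VSS/d.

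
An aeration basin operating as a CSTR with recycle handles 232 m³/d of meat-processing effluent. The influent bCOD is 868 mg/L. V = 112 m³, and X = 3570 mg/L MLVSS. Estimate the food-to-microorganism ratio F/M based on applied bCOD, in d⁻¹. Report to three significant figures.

F/M ≈ 0.504 d⁻¹

F/M = applied load / biomass = Q·S₀/(V·X) = 232 × 868 / (112.0 × 3570) = 0.5036 d⁻¹.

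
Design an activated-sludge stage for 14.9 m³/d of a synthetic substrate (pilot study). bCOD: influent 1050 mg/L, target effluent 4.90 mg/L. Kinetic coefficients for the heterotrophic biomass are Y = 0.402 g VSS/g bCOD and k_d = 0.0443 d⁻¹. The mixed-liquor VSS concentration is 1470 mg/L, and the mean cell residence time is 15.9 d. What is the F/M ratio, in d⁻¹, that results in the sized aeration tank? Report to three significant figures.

From the SRT design equation V = Y Q (S₀−S) θ_c / [X (1 + k_d θ_c)] = 0.402 × 14.9 × (1050 − 4.90) × 15.9 / [1470 × (1 + 0.0443 × 15.9)] = 9.95×10^4 / 2505 = 39.73 m³.
F/M = applied load / biomass = Q·S₀/(V·X) = 14.9 × 1050 / (39.73 × 1470) = 0.2679 d⁻¹.

F/M ≈ 0.268 d⁻¹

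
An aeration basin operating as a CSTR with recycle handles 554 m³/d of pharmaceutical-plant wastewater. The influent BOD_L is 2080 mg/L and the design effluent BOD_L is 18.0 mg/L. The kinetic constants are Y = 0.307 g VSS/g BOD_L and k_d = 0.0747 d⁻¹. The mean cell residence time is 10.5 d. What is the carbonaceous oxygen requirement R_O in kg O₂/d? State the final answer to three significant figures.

Correct the yield for decay: Y_obs = Y/(1 + k_d θ_c) = 0.307 / (1 + 0.0747 × 10.5) = 0.307 / 1.784 = 0.1721.
ΔS = 2080 − 18.0 = 2062 mg/L, so the substrate removal rate is 554 × 2062/1000 = 1142 kg BOD_L/d.
P_X = Y_obs·Q·(S₀ − S) = 0.1721 × 1142 = 196.5 kg VSS/d.
Carbonaceous O₂ demand = substrate oxidised − cell-mass equivalent = 1142 − 1.42 × 196.5 = 863.3 kg O₂/d.

R_O ≈ 863 kg O₂/d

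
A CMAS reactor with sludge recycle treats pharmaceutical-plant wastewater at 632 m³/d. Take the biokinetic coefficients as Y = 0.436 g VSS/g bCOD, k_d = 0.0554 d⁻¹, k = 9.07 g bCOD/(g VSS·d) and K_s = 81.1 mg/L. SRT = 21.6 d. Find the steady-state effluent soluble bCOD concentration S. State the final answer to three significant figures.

Effluent substrate depends only on kinetics and SRT: S = K_s(1 + k_d θ_c) / [θ_c(Yk − k_d) − 1] = 81.1 × (1 + 0.0554 × 21.6) / [21.6 × (0.436 × 9.07 − 0.0554) − 1] = 178.1 / 83.22 = 2.141 mg/L.

S ≈ 2.14 mg/L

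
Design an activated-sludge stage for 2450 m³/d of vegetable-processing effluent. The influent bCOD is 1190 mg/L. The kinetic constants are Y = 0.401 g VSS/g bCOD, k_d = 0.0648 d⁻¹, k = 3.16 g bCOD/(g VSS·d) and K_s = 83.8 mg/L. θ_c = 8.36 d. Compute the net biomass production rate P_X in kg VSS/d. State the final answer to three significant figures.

From the Monod/SRT balance for a CMAS, S = K_s·(1+k_d θ_c)/[θ_c·(Y k − k_d) − 1] = 83.8 × (1 + 0.0648 × 8.36) / [8.36 × (0.401 × 3.16 − 0.0648) − 1] = 129.2 / 9.052 = 14.27 mg/L.
The observed yield is Y_obs = Y/(1 + k_d·θ_c) = 0.401 / (1 + 0.0648 × 8.36) = 0.401 / 1.542 = 0.2601 g VSS per g bCOD removed.
Q·(S₀ − S) = 2450 × (1190 − 14.3) × 10⁻³ = 2880 kg/d removed.
Net biomass production P_X = Y_obs × Q·(S₀ − S) = 0.2601 × 2880 = 749.2 kg VSS/d.

P_X ≈ 749 kg VSS/d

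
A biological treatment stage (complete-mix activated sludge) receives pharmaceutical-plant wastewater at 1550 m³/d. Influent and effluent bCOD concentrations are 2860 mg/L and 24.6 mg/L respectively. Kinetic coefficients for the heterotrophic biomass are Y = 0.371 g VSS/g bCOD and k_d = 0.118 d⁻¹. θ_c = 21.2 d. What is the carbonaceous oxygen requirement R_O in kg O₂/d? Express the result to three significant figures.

Y_obs = Y / (1 + k_d θ_c) = 0.371 / (1 + 0.118 × 21.2) = 0.371 / 3.502 = 0.1060.
ΔS = 2860 − 24.6 = 2835 mg/L, so the substrate removal rate is 1550 × 2835/1000 = 4395 kg bCOD/d.
Net sludge production P_X = 0.1060 × 4395 = 465.6 kg VSS/d.
Carbonaceous O₂ demand = substrate oxidised − cell-mass equivalent = 4395 − 1.42 × 465.6 = 3734 kg O₂/d.

R_O ≈ 3730 kg O₂/d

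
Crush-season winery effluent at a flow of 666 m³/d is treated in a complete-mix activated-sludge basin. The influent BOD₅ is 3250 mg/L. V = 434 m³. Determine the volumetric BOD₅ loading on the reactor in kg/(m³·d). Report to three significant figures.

Applied BOD₅ load per unit volume = Q·S₀/V = (666 × 3250/1000)/434.0 = 4.987 kg BOD₅·m⁻³·d⁻¹.

L_v ≈ 4.99 kg BOD₅/(m³·d)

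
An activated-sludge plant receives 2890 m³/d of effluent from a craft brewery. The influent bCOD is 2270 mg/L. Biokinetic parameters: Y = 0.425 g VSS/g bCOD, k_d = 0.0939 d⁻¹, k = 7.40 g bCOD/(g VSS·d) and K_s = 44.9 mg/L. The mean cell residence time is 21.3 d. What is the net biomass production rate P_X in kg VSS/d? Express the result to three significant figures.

For a completely mixed reactor with recycle the Lawrence–McCarty relation gives S = K_s·(1 + k_d·θ_c) / [θ_c·(Y·k − k_d) − 1] = 44.9 × (1 + 0.0939 × 21.3) / [21.3 × (0.425 × 7.40 − 0.0939) − 1] = 134.7 / 63.99 = 2.105 mg/L.
Y_obs = Y / (1 + k_d θ_c) = 0.425 / (1 + 0.0939 × 21.3) = 0.425 / 3.000 = 0.1417.
Mass of bCOD removed per day: Q(S₀ − S) = 2890 × 2268 g/m³ = 6554 kg/d.
Net biomass production P_X = Y_obs × Q·(S₀ − S) = 0.1417 × 6554 = 928.5 kg VSS/d.

P_X ≈ 928 kg VSS/d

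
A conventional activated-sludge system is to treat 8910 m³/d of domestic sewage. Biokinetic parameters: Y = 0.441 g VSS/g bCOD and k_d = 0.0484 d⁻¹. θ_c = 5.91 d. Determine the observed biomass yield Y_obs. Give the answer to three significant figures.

Correct the yield for decay: Y_obs = Y/(1 + k_d θ_c) = 0.441 / (1 + 0.0484 × 5.91) = 0.441 / 1.286 = 0.3429.

Y_obs ≈ 0.343 g VSS/g bCOD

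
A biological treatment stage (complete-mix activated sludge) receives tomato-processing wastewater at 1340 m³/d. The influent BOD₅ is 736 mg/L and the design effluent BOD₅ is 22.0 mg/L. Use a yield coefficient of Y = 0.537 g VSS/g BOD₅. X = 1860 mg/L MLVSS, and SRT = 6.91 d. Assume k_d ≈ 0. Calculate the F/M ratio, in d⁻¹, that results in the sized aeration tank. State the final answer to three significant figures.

With k_d = 0 the design equation reduces to V = Y Q (S₀−S) θ_c / X = 0.537 × 1340 × (736 − 22.0) × 6.91 / 1860 = 1909 m³.
F/M = applied load / biomass = Q·S₀/(V·X) = 1340 × 736 / (1909 × 1860) = 0.2778 d⁻¹.

F/M ≈ 0.278 d⁻¹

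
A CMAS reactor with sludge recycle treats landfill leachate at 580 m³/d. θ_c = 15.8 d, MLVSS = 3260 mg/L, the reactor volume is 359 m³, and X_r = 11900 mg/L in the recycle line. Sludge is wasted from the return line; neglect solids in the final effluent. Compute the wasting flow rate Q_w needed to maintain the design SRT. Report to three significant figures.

Q_w ≈ 6.22 m³/d

Q_w = (V·X)/(θ_c X_r) = 359.0 × 3260 / (15.8 × 11900) = 6.225 m³/d.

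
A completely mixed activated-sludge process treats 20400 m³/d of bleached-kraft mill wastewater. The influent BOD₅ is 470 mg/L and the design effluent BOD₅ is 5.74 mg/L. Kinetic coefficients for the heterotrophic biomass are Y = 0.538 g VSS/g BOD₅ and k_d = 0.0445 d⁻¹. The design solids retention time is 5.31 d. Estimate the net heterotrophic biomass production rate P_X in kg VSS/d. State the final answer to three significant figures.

The observed yield is Y_obs = Y/(1 + k_d·θ_c) = 0.538 / (1 + 0.0445 × 5.31) = 0.538 / 1.236 = 0.4352 g VSS per g BOD₅ removed.
Q·(S₀ − S) = 20400 × (470 − 5.74) × 10⁻³ = 9471 kg/d removed.
P_X = Y_obs · Q(S₀ − S) = 0.4352 × 9471 = 4121 kg VSS/d.

P_X ≈ 4120 kg VSS/d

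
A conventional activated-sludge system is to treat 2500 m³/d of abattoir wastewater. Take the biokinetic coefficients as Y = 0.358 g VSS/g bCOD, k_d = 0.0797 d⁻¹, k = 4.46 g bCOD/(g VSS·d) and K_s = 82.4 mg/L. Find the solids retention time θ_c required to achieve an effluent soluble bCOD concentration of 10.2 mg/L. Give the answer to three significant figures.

At the target effluent, Y k S/(K_s+S) = 0.358×4.46×10.2/92.60 = 0.1759 d⁻¹.
1/θ_c = 0.1759 − 0.0797 = 0.09618 d⁻¹, so θ_c = 10.40 d.

θ_c ≈ 10.4 d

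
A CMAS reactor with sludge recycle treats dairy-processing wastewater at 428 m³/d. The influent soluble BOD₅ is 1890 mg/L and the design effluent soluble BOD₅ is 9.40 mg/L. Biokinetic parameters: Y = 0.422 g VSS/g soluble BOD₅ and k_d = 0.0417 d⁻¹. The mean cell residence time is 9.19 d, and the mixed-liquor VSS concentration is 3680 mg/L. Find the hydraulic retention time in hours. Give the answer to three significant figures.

From the SRT design equation V = Y Q (S₀−S) θ_c / [X (1 + k_d θ_c)] = 0.422 × 428 × (1890 − 9.40) × 9.19 / [3680 × (1 + 0.0417 × 9.19)] = 3.12×10^6 / 5090 = 613.2 m³.
τ = V/Q = 613.2/428 = 1.433 d, or 34.39 h.

τ ≈ 34.4 h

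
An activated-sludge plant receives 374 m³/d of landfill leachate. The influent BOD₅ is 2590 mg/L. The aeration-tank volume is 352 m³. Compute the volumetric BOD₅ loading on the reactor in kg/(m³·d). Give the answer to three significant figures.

L_v ≈ 2.75 kg BOD₅/(m³·d)

Applied BOD₅ load per unit volume = Q·S₀/V = (374 × 2590/1000)/352.0 = 2.752 kg BOD₅·m⁻³·d⁻¹.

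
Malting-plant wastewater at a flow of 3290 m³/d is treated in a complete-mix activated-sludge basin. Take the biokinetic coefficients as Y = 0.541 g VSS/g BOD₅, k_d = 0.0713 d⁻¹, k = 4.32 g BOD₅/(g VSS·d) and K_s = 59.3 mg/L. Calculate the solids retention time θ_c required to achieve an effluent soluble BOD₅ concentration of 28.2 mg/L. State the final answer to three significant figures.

θ_c ≈ 1.47 d

Specific growth rate at S = 28.2 mg/L: μ = YkS/(K_s+S) = 0.541·4.32·28.2/(59.3+28.2) = 0.7532 d⁻¹.
θ_c = 1/(μ − k_d) = 1/(0.7532 − 0.0713) = 1/0.6819 = 1.466 d.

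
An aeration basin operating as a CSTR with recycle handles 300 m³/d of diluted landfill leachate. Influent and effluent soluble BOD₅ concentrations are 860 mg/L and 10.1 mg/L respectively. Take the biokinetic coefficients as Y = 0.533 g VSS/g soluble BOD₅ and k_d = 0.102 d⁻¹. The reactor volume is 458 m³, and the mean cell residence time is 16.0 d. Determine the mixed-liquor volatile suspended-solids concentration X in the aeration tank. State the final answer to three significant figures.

From V·X·(1 + k_d·θ_c) = Y·Q·(S₀ − S)·θ_c: X = 0.533 × 300 × (860 − 10.1) × 16.0 / [458 × (1 + 0.102 × 16.0)] = 1804 mg/L.

X ≈ 1800 mg/L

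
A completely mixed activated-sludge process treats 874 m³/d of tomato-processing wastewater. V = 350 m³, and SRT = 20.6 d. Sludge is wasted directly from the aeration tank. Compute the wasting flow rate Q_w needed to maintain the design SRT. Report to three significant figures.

For wasting at MLVSS concentration, Q_w = V/θ_c = 350.0/20.6 = 16.99 m³/d.

Q_w ≈ 17.0 m³/d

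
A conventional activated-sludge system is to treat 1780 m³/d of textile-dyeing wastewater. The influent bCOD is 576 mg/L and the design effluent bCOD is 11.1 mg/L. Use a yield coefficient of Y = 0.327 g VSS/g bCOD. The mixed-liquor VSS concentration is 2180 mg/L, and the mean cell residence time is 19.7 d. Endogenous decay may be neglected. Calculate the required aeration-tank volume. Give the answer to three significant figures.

With k_d = 0 the design equation reduces to V = Y Q (S₀−S) θ_c / X = 0.327 × 1780 × (576 − 11.1) × 19.7 / 2180 = 2971 m³.

V ≈ 2970 m³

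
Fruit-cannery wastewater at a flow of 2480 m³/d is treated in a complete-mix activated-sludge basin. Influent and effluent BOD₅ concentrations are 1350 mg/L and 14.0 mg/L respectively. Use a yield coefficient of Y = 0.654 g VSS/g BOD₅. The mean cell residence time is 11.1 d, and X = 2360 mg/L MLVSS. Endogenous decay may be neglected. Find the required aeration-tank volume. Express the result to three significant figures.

Biomass mass balance (decay neglected): V·X = Y·Q·(S₀ − S)·θ_c, so V = 0.654 × 2480 × (1350 − 14.0) × 11.1 / 2360 = 10192 m³.

V ≈ 10200 m³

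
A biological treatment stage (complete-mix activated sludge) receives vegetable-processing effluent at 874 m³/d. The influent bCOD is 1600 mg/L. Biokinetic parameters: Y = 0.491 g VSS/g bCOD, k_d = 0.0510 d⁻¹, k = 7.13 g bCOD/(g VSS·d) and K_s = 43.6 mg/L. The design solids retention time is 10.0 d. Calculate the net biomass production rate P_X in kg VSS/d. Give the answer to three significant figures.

For a completely mixed reactor with recycle the Lawrence–McCarty relation gives S = K_s·(1 + k_d·θ_c) / [θ_c·(Y·k − k_d) − 1] = 43.6 × (1 + 0.0510 × 10.0) / [10.0 × (0.491 × 7.13 − 0.0510) − 1] = 65.84 / 33.50 = 1.965 mg/L.
Y_obs = Y / (1 + k_d θ_c) = 0.491 / (1 + 0.0510 × 10.0) = 0.491 / 1.510 = 0.3252.
Mass of bCOD removed per day: Q(S₀ − S) = 874 × 1598 g/m³ = 1397 kg/d.
Net biomass production P_X = Y_obs × Q·(S₀ − S) = 0.3252 × 1397 = 454.2 kg VSS/d.

P_X ≈ 454 kg VSS/d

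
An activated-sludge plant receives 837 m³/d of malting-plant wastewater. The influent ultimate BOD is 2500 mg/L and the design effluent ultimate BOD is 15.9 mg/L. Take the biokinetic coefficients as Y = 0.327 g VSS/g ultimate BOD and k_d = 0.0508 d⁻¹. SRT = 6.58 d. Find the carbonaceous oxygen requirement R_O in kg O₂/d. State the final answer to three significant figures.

Observed yield with endogenous decay: Y_obs = Y / (1 + k_d·θ_c) = 0.327 / (1 + 0.0508 × 6.58) = 0.327 / 1.334 = 0.2451 g VSS/g ultimate BOD.
Q·(S₀ − S) = 837 × (2500 − 15.9) × 10⁻³ = 2079 kg/d removed.
Net sludge production P_X = 0.2451 × 2079 = 509.6 kg VSS/d.
Carbonaceous O₂ demand = substrate oxidised − cell-mass equivalent = 2079 − 1.42 × 509.6 = 1356 kg O₂/d.

R_O ≈ 1360 kg O₂/d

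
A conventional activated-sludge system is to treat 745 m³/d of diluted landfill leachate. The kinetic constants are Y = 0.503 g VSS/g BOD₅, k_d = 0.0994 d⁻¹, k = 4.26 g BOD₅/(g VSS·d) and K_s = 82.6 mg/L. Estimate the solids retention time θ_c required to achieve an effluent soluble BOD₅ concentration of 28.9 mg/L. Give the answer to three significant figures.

θ_c ≈ 2.19 d

Specific growth rate at S = 28.9 mg/L: μ = YkS/(K_s+S) = 0.503·4.26·28.9/(82.6+28.9) = 0.5554 d⁻¹.
θ_c = 1/(μ − k_d) = 1/(0.5554 − 0.0994) = 1/0.4560 = 2.193 d.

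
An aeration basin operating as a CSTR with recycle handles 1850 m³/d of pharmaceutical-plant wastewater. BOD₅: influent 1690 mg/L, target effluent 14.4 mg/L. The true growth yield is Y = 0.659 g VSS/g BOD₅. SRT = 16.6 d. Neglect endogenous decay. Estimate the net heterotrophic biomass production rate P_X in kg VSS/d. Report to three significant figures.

P_X ≈ 2040 kg VSS/d

Since k_d ≈ 0, Y_obs = Y = 0.659 g VSS/g BOD₅.
Q·(S₀ − S) = 1850 × (1690 − 14.4) × 10⁻³ = 3100 kg/d removed.
So the net sludge growth is P_X = 0.6590 × 3100 = 2043 kg VSS/d.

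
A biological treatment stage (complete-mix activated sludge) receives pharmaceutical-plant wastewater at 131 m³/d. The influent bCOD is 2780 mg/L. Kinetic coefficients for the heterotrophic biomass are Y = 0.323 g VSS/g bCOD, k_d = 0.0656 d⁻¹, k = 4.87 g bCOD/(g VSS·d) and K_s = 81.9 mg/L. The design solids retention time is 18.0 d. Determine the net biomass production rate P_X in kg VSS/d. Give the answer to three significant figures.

For a completely mixed reactor with recycle the Lawrence–McCarty relation gives S = K_s·(1 + k_d·θ_c) / [θ_c·(Y·k − k_d) − 1] = 81.9 × (1 + 0.0656 × 18.0) / [18.0 × (0.323 × 4.87 − 0.0656) − 1] = 178.6 / 26.13 = 6.834 mg/L.
The observed yield is Y_obs = Y/(1 + k_d·θ_c) = 0.323 / (1 + 0.0656 × 18.0) = 0.323 / 2.181 = 0.1481 g VSS per g bCOD removed.
ΔS = 2780 − 6.83 = 2773 mg/L, so the substrate removal rate is 131 × 2773/1000 = 363.3 kg bCOD/d.
Net biomass production P_X = Y_obs × Q·(S₀ − S) = 0.1481 × 363.3 = 53.81 kg VSS/d.

P_X ≈ 53.8 kg VSS/d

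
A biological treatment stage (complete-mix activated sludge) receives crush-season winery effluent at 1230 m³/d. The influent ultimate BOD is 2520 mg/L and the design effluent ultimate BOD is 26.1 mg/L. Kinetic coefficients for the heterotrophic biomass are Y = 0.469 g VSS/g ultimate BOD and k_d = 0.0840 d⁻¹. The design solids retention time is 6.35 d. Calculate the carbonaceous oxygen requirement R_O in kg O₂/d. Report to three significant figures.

R_O ≈ 1740 kg O₂/d

Y_obs = Y / (1 + k_d θ_c) = 0.469 / (1 + 0.0840 × 6.35) = 0.469 / 1.533 = 0.3059.
Q·(S₀ − S) = 1230 × (2520 − 26.1) × 10⁻³ = 3067 kg/d removed.
Biomass synthesised: P_X = Y_obs × 3067 = 938.2 kg VSS/d.
R_O = Q·ΔS − 1.42 P_X = 3067 − 1332 = 1735 kg O₂/d.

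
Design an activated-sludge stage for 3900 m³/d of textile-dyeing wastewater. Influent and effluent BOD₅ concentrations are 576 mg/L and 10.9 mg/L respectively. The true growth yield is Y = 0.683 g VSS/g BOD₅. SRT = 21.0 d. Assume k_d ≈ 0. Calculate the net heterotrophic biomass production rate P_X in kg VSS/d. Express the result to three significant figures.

No decay correction is needed, so Y_obs = Y = 0.683.
ΔS = 576 − 10.9 = 565.1 mg/L, so the substrate removal rate is 3900 × 565.1/1000 = 2204 kg BOD₅/d.
Biomass produced: P_X = Y_obs·Q·ΔS = 0.6830 × 2204 ≈ 1505 kg VSS/d.

P_X ≈ 1510 kg VSS/d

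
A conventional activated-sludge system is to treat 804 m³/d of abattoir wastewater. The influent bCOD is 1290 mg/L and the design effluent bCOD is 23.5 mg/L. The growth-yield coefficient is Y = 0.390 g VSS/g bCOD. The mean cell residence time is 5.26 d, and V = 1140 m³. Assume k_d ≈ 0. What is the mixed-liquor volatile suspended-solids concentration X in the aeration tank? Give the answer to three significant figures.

X ≈ 1830 mg/L

X = Y·Q·ΔS·θ_c / V = 0.390 × 804 × (1290 − 23.5) × 5.26 / 1140 = 1832 mg/L.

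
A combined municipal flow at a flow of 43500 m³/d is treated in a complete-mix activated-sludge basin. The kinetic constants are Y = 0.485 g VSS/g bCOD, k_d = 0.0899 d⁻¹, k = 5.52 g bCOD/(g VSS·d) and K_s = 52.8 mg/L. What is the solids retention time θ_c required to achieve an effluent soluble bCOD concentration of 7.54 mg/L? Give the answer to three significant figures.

Specific growth rate at S = 7.54 mg/L: μ = YkS/(K_s+S) = 0.485·5.52·7.54/(52.8+7.54) = 0.3345 d⁻¹.
θ_c = 1/(μ − k_d) = 1/(0.3345 − 0.0899) = 1/0.2446 = 4.088 d.

θ_c ≈ 4.09 d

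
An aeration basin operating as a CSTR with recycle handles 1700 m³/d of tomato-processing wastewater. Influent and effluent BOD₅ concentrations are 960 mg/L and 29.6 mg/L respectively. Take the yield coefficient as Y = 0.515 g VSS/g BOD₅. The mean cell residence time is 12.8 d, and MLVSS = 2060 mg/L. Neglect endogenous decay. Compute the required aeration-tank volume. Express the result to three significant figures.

V·X = Y·Q·ΔS·θ_c gives V = 0.515 × 1700 × (960 − 29.6) × 12.8 / 2060 = 5061 m³.

V ≈ 5060 m³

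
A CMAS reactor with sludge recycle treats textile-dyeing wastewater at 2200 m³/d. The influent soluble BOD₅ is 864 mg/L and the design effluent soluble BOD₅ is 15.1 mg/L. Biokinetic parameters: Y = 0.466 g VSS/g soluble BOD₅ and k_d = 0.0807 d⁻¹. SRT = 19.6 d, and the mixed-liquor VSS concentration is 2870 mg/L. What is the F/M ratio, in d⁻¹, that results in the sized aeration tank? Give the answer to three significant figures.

From the SRT design equation V = Y Q (S₀−S) θ_c / [X (1 + k_d θ_c)] = 0.466 × 2200 × (864 − 15.1) × 19.6 / [2870 × (1 + 0.0807 × 19.6)] = 1.71×10^7 / 7410 = 2302 m³.
F/M = applied load / biomass = Q·S₀/(V·X) = 2200 × 864 / (2302 × 2870) = 0.2877 d⁻¹.

F/M ≈ 0.288 d⁻¹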